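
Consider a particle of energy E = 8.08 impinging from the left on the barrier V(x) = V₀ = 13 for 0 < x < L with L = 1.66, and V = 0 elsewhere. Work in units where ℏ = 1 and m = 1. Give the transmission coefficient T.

T = 0.000113

Since E < V₀ the interior solution is evanescent with decay constant κ = √(2m(V₀ − E))/ℏ = 3.137.
κL = 5.207, sinh(κL) = 91.29.
The exact tunnelling result is T⁻¹ = 1 + V₀² sinh²(κL) / [4E(V₀ − E)] = 8858, so T = 0.000113.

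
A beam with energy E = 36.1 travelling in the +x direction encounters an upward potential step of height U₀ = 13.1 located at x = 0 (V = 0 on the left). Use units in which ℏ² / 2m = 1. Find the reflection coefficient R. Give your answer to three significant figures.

R = 0.0126

The wavenumbers are k₁ = √(2mE)/ℏ = 6.008 on the left and k₂ = √(2m(E − U₀))/ℏ = 4.796 on the right.
Matching ψ and ψ′ at x = 0 gives r = (k₁ − k₂)/(k₁ + k₂), so R = r² = 0.01259 and T = 1 − R = 0.9874.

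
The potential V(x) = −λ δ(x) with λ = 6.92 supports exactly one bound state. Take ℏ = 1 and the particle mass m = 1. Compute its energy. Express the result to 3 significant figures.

For x ≠ 0 the bound state is ψ ∝ e^{−κ|x|}; integrating the TISE across the delta gives the cusp condition 2κ = 2mλ/ℏ², so κ = 6.920.
Then E = −ℏ²κ²/(2m) = −mλ²/(2ℏ²) = -23.94.

E = -23.9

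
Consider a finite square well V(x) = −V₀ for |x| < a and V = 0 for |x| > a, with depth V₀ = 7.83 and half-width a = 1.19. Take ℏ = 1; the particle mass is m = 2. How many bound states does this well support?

Define the well-strength parameter z₀ = (a/ℏ)√(2mV₀) = 1.19 × √(2·2·7.83) = 6.660.
A new bound state (alternating even/odd) appears each time z₀ passes a multiple of π/2, so N = ⌊2z₀/π⌋ + 1 = ⌊4.240⌋ + 1 = 5.

N = 5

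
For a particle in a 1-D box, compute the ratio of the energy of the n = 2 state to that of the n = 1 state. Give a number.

4

E_n = n²π²ℏ²/(2mL²) so the ratio is n₂²/n₁² = 4/1 = 4.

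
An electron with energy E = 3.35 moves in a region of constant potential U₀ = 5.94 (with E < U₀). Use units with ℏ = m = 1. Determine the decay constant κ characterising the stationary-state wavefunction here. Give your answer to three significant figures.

κ = 2.28

Since E < U₀ the TISE in this region is ψ'' = κ²ψ with κ = √(2m(U₀ − E))/ℏ.
κ = √(2 × 1 × 2.59) = 2.276.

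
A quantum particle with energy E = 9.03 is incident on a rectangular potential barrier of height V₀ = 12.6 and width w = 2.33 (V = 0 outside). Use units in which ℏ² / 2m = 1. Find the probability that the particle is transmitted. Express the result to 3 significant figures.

E < V₀: inside the barrier ψ ∝ e^{±κx} with κ = √(2m(V₀ − E))/ℏ = 1.889.
κw = 4.402, sinh(κw) = 40.82.
The exact tunnelling result is T⁻¹ = 1 + V₀² sinh²(κw) / [4E(V₀ − E)] = 2052, so T = 0.000487.

T = 0.000487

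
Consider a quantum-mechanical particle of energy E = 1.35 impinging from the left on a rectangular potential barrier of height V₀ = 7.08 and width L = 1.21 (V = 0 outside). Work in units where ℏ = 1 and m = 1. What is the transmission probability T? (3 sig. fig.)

E < V₀: inside the barrier ψ ∝ e^{±κx} with κ = √(2m(V₀ − E))/ℏ = 3.385.
κL = 4.096, sinh(κL) = 30.05.
Matching ψ, ψ′ at both faces gives T = [1 + V₀² sinh²(κL) / (4E(V₀ − E))]⁻¹ = 1/1464 = 0.000683.

T = 0.000683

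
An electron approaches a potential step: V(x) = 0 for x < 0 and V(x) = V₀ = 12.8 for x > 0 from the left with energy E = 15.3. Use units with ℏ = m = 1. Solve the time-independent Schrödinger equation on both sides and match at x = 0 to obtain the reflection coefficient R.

On each side the TISE gives plane waves with k = √(2m(E − V))/ℏ: k₁ = √(2·1·15.3) = 5.532, k₂ = √(2·1·2.5) = 2.236.
Continuity of ψ and ψ′ at the step yields the reflection amplitude r = (k₁ − k₂)/(k₁ + k₂) = 0.4243; thus R = |r|² = 0.1800, T = 0.8200.

R = 0.180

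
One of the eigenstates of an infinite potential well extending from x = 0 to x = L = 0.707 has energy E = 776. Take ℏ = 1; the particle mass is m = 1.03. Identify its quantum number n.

n = 9

For an infinite well E_n = n²π²ℏ²/(2mL²), so n = (L/πℏ)√(2mE).
n = (0.707/π) × √(2 × 1.03 × 776) = 8.998 → n = 9.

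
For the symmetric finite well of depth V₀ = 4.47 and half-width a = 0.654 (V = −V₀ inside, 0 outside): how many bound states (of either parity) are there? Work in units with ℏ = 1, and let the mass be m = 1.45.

N = 2

The dimensionless depth is z₀ = a√(2mV₀)/ℏ = 0.654 × √(12.96) = 2.355.
The even/odd transcendental equations gain one root per π/2 in z₀, giving N = 1 + ⌊2z₀/π⌋ = 1 + ⌊1.499⌋ = 2.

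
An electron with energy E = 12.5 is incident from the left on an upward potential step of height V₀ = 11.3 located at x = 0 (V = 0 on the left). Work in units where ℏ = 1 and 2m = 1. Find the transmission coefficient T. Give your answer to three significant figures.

T = 0.722

The wavenumbers are k₁ = √(2mE)/ℏ = 3.536 on the left and k₂ = √(2m(E − V₀))/ℏ = 1.095 on the right.
Matching ψ and ψ′ at x = 0 gives r = (k₁ − k₂)/(k₁ + k₂), so R = r² = 0.2776 and T = 1 − R = 0.7224.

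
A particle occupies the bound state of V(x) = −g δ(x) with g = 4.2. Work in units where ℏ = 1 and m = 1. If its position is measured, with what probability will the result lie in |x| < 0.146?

The normalised bound state is ψ = √κ e^{−κ|x|} with κ = mg/ℏ² = 4.200.
P(|x| < d) = ∫_{−d}^{d} κ e^{−2κ|x|} dx = 1 − e^{−2κd} = 1 − e^{−1.226} = 0.7067.

P = 0.707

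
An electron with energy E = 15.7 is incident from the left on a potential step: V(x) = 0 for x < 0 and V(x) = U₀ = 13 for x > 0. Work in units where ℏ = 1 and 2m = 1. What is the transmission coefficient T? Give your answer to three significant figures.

On each side the TISE gives plane waves with k = √(2m(E − V))/ℏ: k₁ = √(2·½·15.7) = 3.962, k₂ = √(2·½·2.7) = 1.643.
Continuity of ψ and ψ′ at the step yields the reflection amplitude r = (k₁ − k₂)/(k₁ + k₂) = 0.4137; thus R = |r|² = 0.1712, T = 0.8288.

T = 0.829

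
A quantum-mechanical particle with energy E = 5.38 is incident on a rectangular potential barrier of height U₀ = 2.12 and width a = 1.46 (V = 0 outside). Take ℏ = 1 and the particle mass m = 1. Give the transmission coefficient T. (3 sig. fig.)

T = 0.981

E > U₀: inside the barrier k₂ = √(2m(E − U₀))/ℏ = 2.553, k₂a = 3.728.
Matching at both interfaces gives T⁻¹ = 1 + U₀² sin²(k₂a) / [4E(E − U₀)] = 1.020, hence T = 0.981.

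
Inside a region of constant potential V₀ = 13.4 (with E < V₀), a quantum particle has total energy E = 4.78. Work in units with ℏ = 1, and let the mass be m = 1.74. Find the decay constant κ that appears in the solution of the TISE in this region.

κ = 5.48

Since E < V₀ the TISE in this region is ψ'' = κ²ψ with κ = √(2m(V₀ − E))/ℏ.
κ = √(2 × 1.74 × 8.62) = 5.477.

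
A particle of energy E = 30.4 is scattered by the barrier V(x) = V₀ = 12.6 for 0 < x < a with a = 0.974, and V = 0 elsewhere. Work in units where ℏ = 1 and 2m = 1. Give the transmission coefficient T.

T = 0.953

Above the barrier the interior wavenumber is k₂ = √(2m(E − V₀))/ℏ = 4.219, giving phase k₂a = 4.109.
T = [1 + V₀² sin²(k₂a) / (4E(E − V₀))]⁻¹ = 1/1.050 = 0.953.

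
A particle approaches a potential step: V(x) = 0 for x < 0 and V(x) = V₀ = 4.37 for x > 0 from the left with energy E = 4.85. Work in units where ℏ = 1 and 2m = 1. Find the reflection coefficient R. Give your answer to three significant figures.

On each side the TISE gives plane waves with k = √(2m(E − V))/ℏ: k₁ = √(2·½·4.85) = 2.202, k₂ = √(2·½·0.48) = 0.6928.
Continuity of ψ and ψ′ at the step yields the reflection amplitude r = (k₁ − k₂)/(k₁ + k₂) = 0.5214; thus R = |r|² = 0.2718, T = 0.7282.

R = 0.272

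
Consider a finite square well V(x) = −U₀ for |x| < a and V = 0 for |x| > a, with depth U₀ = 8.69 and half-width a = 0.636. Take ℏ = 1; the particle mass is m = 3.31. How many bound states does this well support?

N = 4

Define the well-strength parameter z₀ = (a/ℏ)√(2mU₀) = 0.636 × √(2·3.31·8.69) = 4.824.
A new bound state (alternating even/odd) appears each time z₀ passes a multiple of π/2, so N = ⌊2z₀/π⌋ + 1 = ⌊3.071⌋ + 1 = 4.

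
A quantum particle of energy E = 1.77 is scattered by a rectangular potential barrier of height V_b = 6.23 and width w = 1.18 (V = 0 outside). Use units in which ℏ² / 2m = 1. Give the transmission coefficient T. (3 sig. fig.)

Since E < V_b the interior solution is evanescent with decay constant κ = √(2m(V_b − E))/ℏ = 2.112.
κw = 2.492, sinh(κw) = 6.001.
Matching ψ, ψ′ at both faces gives T = [1 + V_b² sinh²(κw) / (4E(V_b − E))]⁻¹ = 1/45.27 = 0.0221.

T = 0.0221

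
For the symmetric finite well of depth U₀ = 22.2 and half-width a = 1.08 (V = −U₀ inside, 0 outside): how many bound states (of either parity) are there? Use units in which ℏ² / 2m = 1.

Define the well-strength parameter z₀ = (a/ℏ)√(2mU₀) = 1.08 × √(2·0.5·22.2) = 5.089.
The even/odd transcendental equations gain one root per π/2 in z₀, giving N = 1 + ⌊2z₀/π⌋ = 1 + ⌊3.240⌋ = 4.

N = 4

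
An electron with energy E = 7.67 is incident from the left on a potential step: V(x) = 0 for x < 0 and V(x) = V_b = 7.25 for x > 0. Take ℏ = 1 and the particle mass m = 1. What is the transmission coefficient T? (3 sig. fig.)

The wavenumbers are k₁ = √(2mE)/ℏ = 3.917 on the left and k₂ = √(2m(E − V_b))/ℏ = 0.9165 on the right.
Continuity of ψ and ψ′ at the step yields the reflection amplitude r = (k₁ − k₂)/(k₁ + k₂) = 0.6207; thus R = |r|² = 0.3853, T = 0.6147.

T = 0.615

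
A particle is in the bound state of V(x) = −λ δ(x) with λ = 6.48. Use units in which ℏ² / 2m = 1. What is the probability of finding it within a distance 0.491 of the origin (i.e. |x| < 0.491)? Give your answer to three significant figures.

The normalised bound state is ψ = √κ e^{−κ|x|} with κ = mλ/ℏ² = 3.240.
P(|x| < d) = ∫_{−d}^{d} κ e^{−2κ|x|} dx = 1 − e^{−2κd} = 1 − e^{−3.182} = 0.9585.

P = 0.958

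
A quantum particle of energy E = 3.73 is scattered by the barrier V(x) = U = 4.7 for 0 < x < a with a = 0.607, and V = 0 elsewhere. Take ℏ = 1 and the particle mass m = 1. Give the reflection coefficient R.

R = 0.579

E < U: inside the barrier ψ ∝ e^{±κx} with κ = √(2m(U − E))/ℏ = 1.393.
κa = 0.8455, sinh(κa) = 0.9498.
The exact tunnelling result is T⁻¹ = 1 + U² sinh²(κa) / [4E(U − E)] = 2.377, so T = 0.421.
R = 1 − T = 0.579.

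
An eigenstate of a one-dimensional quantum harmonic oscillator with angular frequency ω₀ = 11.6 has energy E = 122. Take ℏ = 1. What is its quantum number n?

Invert E_n = (n + ½)ℏω₀: n = E/ℏω₀ − ½ = 10.017, so n = 10.

n = 10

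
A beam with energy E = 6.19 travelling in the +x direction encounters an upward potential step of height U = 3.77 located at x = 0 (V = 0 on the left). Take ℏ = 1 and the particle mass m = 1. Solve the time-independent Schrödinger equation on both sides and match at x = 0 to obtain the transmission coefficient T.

T = 0.947

The wavenumbers are k₁ = √(2mE)/ℏ = 3.519 on the left and k₂ = √(2m(E − U))/ℏ = 2.200 on the right.
Matching ψ and ψ′ at x = 0 gives r = (k₁ − k₂)/(k₁ + k₂), so R = r² = 0.05316 and T = 1 − R = 0.9468.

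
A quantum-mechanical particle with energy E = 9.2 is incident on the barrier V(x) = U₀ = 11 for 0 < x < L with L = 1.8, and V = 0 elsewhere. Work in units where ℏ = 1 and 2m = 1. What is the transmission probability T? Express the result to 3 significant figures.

E < U₀: inside the barrier ψ ∝ e^{±κx} with κ = √(2m(U₀ − E))/ℏ = 1.342.
κL = 2.415, sinh(κL) = 5.550.
The exact tunnelling result is T⁻¹ = 1 + U₀² sinh²(κL) / [4E(U₀ − E)] = 57.27, so T = 0.0175.

T = 0.0175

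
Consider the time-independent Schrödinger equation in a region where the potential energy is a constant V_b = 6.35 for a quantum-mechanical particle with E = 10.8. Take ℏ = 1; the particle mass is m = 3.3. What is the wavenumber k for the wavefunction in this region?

With E > V_b the solution is oscillatory, ψ ∝ e^{±ikx} with k = √(2m(E − V_b))/ℏ.
k = √(2 × 3.3 × 4.45) = 5.419.

k = 5.42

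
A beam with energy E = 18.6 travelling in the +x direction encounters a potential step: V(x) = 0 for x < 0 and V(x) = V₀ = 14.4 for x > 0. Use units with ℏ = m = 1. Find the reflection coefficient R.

On each side the TISE gives plane waves with k = √(2m(E − V))/ℏ: k₁ = √(2·1·18.6) = 6.099, k₂ = √(2·1·4.2) = 2.898.
Continuity of ψ and ψ′ at the step yields the reflection amplitude r = (k₁ − k₂)/(k₁ + k₂) = 0.3558; thus R = |r|² = 0.1266, T = 0.8734.

R = 0.127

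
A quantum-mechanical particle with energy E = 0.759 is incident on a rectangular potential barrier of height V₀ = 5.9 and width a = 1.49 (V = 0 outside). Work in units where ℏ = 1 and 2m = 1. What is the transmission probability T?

T = 0.00209

E < V₀: inside the barrier ψ ∝ e^{±κx} with κ = √(2m(V₀ − E))/ℏ = 2.267.
κa = 3.378, sinh(κa) = 14.64.
The exact tunnelling result is T⁻¹ = 1 + V₀² sinh²(κa) / [4E(V₀ − E)] = 479.3, so T = 0.00209.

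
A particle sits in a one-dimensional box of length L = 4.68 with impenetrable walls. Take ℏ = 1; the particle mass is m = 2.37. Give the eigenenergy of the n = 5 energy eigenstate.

Requiring ψ(0) = ψ(L) = 0 quantises k = nπ/L, hence E_n = ℏ²k²/2m = n²π²ℏ²/(2mL²).
E_5 = 5² × π² / (2 × 2.37 × 4.68²) = 2.377.

E = 2.38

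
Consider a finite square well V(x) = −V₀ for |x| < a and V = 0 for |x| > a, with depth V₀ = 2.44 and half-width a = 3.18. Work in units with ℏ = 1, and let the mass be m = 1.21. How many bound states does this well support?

N = 5

The dimensionless depth is z₀ = a√(2mV₀)/ℏ = 3.18 × √(5.905) = 7.727.
A new bound state (alternating even/odd) appears each time z₀ passes a multiple of π/2, so N = ⌊2z₀/π⌋ + 1 = ⌊4.919⌋ + 1 = 5.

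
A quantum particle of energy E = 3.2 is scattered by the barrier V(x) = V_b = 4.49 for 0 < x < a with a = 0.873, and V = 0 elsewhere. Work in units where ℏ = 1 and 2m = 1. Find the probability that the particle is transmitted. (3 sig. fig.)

Since E < V_b the interior solution is evanescent with decay constant κ = √(2m(V_b − E))/ℏ = 1.136.
κa = 0.9915, sinh(κa) = 1.162.
The exact tunnelling result is T⁻¹ = 1 + V_b² sinh²(κa) / [4E(V_b − E)] = 2.649, so T = 0.377.

T = 0.377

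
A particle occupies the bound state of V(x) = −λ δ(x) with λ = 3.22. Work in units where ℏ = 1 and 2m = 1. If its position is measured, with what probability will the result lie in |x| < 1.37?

The normalised bound state is ψ = √κ e^{−κ|x|} with κ = mλ/ℏ² = 1.610.
P(|x| < d) = ∫_{−d}^{d} κ e^{−2κ|x|} dx = 1 − e^{−2κd} = 1 − e^{−4.411} = 0.9879.

P = 0.988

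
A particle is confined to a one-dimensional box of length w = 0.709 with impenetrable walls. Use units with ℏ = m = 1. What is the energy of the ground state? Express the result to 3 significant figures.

The infinite-well eigenfunctions ψ_n = √(2/w) sin(nπx/w) vanish at both walls, giving E_n = n²π²ℏ²/(2mw²).
E_1 = 1² × π² / (2 × 1 × 0.709²) = 9.817.

E = 9.82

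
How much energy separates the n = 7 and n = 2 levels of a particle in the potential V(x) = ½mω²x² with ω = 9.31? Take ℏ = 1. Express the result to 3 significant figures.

E_n = ℏω(n + ½), so ΔE = (7 − 2) ℏω = 5 × 9.31 = 46.55.

ΔE = 46.6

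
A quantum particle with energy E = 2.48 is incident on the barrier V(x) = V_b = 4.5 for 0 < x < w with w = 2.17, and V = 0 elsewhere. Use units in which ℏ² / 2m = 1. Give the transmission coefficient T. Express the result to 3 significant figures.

T = 0.00826

E < V_b: inside the barrier ψ ∝ e^{±κx} with κ = √(2m(V_b − E))/ℏ = 1.421.
κw = 3.084, sinh(κw) = 10.90.
The exact tunnelling result is T⁻¹ = 1 + V_b² sinh²(κw) / [4E(V_b − E)] = 121.1, so T = 0.00826.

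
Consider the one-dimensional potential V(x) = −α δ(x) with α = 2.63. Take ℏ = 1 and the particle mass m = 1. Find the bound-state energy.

The bound state is ψ(x) = √κ e^{−κ|x|}. The derivative jump ψ'(0⁺) − ψ'(0⁻) = −(2mα/ℏ²)ψ(0) fixes κ = mα/ℏ² = 2.630.
Then E = −ℏ²κ²/(2m) = −mα²/(2ℏ²) = -3.458.

E = -3.46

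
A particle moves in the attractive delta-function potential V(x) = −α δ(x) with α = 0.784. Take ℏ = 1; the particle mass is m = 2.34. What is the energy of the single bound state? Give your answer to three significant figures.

E = -0.719

The bound state is ψ(x) = √κ e^{−κ|x|}. The derivative jump ψ'(0⁺) − ψ'(0⁻) = −(2mα/ℏ²)ψ(0) fixes κ = mα/ℏ² = 1.835.
Then E = −ℏ²κ²/(2m) = −mα²/(2ℏ²) = -0.7191.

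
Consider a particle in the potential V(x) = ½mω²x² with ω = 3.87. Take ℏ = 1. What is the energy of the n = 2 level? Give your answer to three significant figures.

The oscillator eigenvalues are E_n = ℏω(n + ½), so E_2 = 3.87 × 2.5 = 9.675.

E = 9.68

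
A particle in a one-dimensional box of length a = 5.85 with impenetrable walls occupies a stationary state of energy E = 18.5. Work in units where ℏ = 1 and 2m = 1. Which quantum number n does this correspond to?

n = 8

From E_n = n²π²ℏ²/(2ma²) invert to n = √(2ma²E)/(πℏ).
n = (5.85/π) × √(2 × 0.5 × 18.5) = 8.009 → n = 8.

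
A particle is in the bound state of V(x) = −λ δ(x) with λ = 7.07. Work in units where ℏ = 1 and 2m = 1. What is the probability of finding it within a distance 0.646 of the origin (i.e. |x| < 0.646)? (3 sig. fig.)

P = 0.990

The normalised bound state is ψ = √κ e^{−κ|x|} with κ = mλ/ℏ² = 3.535.
P(|x| < d) = ∫_{−d}^{d} κ e^{−2κ|x|} dx = 1 − e^{−2κd} = 1 − e^{−4.567} = 0.9896.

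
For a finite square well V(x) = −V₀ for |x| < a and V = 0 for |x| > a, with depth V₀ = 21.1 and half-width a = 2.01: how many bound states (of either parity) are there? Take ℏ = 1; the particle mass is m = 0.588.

The dimensionless depth is z₀ = a√(2mV₀)/ℏ = 2.01 × √(24.81) = 10.01.
A new bound state (alternating even/odd) appears each time z₀ passes a multiple of π/2, so N = ⌊2z₀/π⌋ + 1 = ⌊6.374⌋ + 1 = 7.

N = 7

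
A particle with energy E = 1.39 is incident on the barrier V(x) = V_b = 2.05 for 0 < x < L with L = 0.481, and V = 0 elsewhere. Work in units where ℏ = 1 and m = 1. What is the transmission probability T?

T = 0.721

E < V_b: inside the barrier ψ ∝ e^{±κx} with κ = √(2m(V_b − E))/ℏ = 1.149.
κL = 0.5526, sinh(κL) = 0.5812.
Matching ψ, ψ′ at both faces gives T = [1 + V_b² sinh²(κL) / (4E(V_b − E))]⁻¹ = 1/1.387 = 0.721.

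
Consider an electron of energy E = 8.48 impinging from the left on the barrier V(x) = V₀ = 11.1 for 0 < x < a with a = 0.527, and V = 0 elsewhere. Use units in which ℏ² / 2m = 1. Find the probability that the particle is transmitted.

E < V₀: inside the barrier ψ ∝ e^{±κx} with κ = √(2m(V₀ − E))/ℏ = 1.619.
κa = 0.8530, sinh(κa) = 0.9603.
Matching ψ, ψ′ at both faces gives T = [1 + V₀² sinh²(κa) / (4E(V₀ − E))]⁻¹ = 1/2.279 = 0.439.

T = 0.439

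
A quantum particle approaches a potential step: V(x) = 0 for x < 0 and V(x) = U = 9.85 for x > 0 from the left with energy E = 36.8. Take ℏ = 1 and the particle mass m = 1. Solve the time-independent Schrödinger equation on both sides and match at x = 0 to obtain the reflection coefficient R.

On each side the TISE gives plane waves with k = √(2m(E − V))/ℏ: k₁ = √(2·1·36.8) = 8.579, k₂ = √(2·1·26.95) = 7.342.
Matching ψ and ψ′ at x = 0 gives r = (k₁ − k₂)/(k₁ + k₂), so R = r² = 0.006041 and T = 1 − R = 0.9940.

R = 0.00604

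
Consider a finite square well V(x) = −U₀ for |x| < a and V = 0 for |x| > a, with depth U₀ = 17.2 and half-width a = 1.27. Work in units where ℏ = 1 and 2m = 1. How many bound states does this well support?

The dimensionless depth is z₀ = a√(2mU₀)/ℏ = 1.27 × √(17.20) = 5.267.
A new bound state (alternating even/odd) appears each time z₀ passes a multiple of π/2, so N = ⌊2z₀/π⌋ + 1 = ⌊3.353⌋ + 1 = 4.

N = 4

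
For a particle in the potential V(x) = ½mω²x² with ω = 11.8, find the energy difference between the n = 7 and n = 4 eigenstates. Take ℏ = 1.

ΔE = 35.4

E_n = ℏω(n + ½), so ΔE = (7 − 4) ℏω = 3 × 11.8 = 35.40.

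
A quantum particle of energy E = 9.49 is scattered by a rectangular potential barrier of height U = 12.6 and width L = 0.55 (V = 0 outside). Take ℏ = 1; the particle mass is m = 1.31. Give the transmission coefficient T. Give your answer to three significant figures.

T = 0.123

Since E < U the interior solution is evanescent with decay constant κ = √(2m(U − E))/ℏ = 2.855.
κL = 1.570, sinh(κL) = 2.299.
Matching ψ, ψ′ at both faces gives T = [1 + U² sinh²(κL) / (4E(U − E))]⁻¹ = 1/8.109 = 0.123.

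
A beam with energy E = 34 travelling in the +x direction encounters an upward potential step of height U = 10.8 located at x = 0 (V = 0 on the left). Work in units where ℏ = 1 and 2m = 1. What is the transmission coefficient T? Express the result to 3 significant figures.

T = 0.991

The wavenumbers are k₁ = √(2mE)/ℏ = 5.831 on the left and k₂ = √(2m(E − U))/ℏ = 4.817 on the right.
Continuity of ψ and ψ′ at the step yields the reflection amplitude r = (k₁ − k₂)/(k₁ + k₂) = 0.09526; thus R = |r|² = 0.009075, T = 0.9909.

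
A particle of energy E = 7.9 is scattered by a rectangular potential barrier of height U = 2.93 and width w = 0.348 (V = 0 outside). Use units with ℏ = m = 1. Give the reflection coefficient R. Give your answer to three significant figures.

R = 0.0415

Above the barrier the interior wavenumber is k₂ = √(2m(E − U))/ℏ = 3.153, giving phase k₂w = 1.097.
T = [1 + U² sin²(k₂w) / (4E(E − U))]⁻¹ = 1/1.043 = 0.959.
R = 1 − T = 0.0415.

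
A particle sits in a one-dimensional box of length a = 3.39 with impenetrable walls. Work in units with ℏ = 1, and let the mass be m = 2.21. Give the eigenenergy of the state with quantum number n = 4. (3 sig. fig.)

E = 3.11

The infinite-well eigenfunctions ψ_n = √(2/a) sin(nπx/a) vanish at both walls, giving E_n = n²π²ℏ²/(2ma²).
E_4 = 4² × π² / (2 × 2.21 × 3.39²) = 3.109.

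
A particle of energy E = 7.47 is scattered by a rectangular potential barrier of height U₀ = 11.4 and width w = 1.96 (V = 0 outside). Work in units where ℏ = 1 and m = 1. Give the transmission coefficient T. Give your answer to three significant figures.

E < U₀: inside the barrier ψ ∝ e^{±κx} with κ = √(2m(U₀ − E))/ℏ = 2.804.
κw = 5.495, sinh(κw) = 121.7.
Matching ψ, ψ′ at both faces gives T = [1 + U₀² sinh²(κw) / (4E(U₀ − E))]⁻¹ = 1/16400 = 0.0000610.

T = 0.0000610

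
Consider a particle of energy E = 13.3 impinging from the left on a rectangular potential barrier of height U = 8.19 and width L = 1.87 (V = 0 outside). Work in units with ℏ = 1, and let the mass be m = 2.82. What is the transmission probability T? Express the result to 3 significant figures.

Above the barrier the interior wavenumber is k₂ = √(2m(E − U))/ℏ = 5.368, giving phase k₂L = 10.04.
T = [1 + U² sin²(k₂L) / (4E(E − U))]⁻¹ = 1/1.082 = 0.924.

T = 0.924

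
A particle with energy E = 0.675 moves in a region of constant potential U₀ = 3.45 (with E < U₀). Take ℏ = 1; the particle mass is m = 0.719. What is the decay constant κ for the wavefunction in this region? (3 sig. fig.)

Since E < U₀ the TISE in this region is ψ'' = κ²ψ with κ = √(2m(U₀ − E))/ℏ.
κ = √(2 × 0.719 × 2.775) = 1.998.

κ = 2.00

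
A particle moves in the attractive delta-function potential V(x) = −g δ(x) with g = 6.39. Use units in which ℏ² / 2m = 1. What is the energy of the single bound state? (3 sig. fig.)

E = -10.2

For x ≠ 0 the bound state is ψ ∝ e^{−κ|x|}; integrating the TISE across the delta gives the cusp condition 2κ = 2mg/ℏ², so κ = 3.195.
Then E = −ℏ²κ²/(2m) = −mg²/(2ℏ²) = -10.21.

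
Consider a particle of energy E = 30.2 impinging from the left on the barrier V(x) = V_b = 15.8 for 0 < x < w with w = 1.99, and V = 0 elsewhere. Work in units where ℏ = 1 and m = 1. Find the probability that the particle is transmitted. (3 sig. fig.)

Above the barrier the interior wavenumber is k₂ = √(2m(E − V_b))/ℏ = 5.367, giving phase k₂w = 10.68.
Matching at both interfaces gives T⁻¹ = 1 + V_b² sin²(k₂w) / [4E(E − V_b)] = 1.130, hence T = 0.885.

T = 0.885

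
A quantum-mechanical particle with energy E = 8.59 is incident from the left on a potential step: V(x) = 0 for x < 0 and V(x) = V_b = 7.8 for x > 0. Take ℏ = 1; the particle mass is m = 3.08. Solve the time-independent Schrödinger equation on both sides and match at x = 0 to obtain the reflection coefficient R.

On each side the TISE gives plane waves with k = √(2m(E − V))/ℏ: k₁ = √(2·3.08·8.59) = 7.274, k₂ = √(2·3.08·0.79) = 2.206.
Continuity of ψ and ψ′ at the step yields the reflection amplitude r = (k₁ − k₂)/(k₁ + k₂) = 0.5346; thus R = |r|² = 0.2858, T = 0.7142.

R = 0.286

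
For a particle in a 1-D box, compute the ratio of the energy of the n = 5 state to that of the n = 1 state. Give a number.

Since E_n ∝ n², the ratio is (5/1)² = 25.

25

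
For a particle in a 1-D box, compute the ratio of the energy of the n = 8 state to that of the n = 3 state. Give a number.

E_n = n²π²ℏ²/(2mL²) so the ratio is n₂²/n₁² = 64/9 = 7.11111.

7.11111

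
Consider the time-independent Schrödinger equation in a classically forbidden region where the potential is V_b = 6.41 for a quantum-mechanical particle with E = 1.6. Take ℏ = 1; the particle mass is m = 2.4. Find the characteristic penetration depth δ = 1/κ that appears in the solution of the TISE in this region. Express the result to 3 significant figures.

δ = 0.208

Since E < V_b the TISE in this region is ψ'' = κ²ψ with κ = √(2m(V_b − E))/ℏ.
κ = √(2 × 2.4 × 4.81) = 4.805. The penetration depth is δ = 1/κ = 0.208.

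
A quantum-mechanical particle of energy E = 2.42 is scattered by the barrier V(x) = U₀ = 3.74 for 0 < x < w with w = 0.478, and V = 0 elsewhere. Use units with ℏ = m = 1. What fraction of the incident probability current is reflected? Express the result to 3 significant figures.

Since E < U₀ the interior solution is evanescent with decay constant κ = √(2m(U₀ − E))/ℏ = 1.625.
κw = 0.7767, sinh(κw) = 0.8571.
Matching ψ, ψ′ at both faces gives T = [1 + U₀² sinh²(κw) / (4E(U₀ − E))]⁻¹ = 1/1.804 = 0.554.
R = 1 − T = 0.446.

R = 0.446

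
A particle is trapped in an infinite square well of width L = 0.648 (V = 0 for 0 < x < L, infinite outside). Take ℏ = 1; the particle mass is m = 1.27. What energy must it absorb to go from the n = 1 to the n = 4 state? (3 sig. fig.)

ΔE = 139

E_n = n²π²ℏ²/(2mL²), so ΔE = (4² − 1²) π²ℏ²/(2mL²).
ΔE = 15 × π² / (2 × 1.27 × 0.648²) = 138.8.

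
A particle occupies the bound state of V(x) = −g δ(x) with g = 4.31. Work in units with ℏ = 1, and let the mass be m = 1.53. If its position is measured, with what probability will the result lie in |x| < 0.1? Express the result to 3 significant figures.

P = 0.733

The normalised bound state is ψ = √κ e^{−κ|x|} with κ = mg/ℏ² = 6.594.
P(|x| < d) = ∫_{−d}^{d} κ e^{−2κ|x|} dx = 1 − e^{−2κd} = 1 − e^{−1.319} = 0.7326.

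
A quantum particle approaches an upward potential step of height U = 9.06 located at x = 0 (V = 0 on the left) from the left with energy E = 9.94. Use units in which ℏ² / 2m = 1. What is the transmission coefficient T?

The wavenumbers are k₁ = √(2mE)/ℏ = 3.153 on the left and k₂ = √(2m(E − U))/ℏ = 0.9381 on the right.
Continuity of ψ and ψ′ at the step yields the reflection amplitude r = (k₁ − k₂)/(k₁ + k₂) = 0.5414; thus R = |r|² = 0.2931, T = 0.7069.

T = 0.707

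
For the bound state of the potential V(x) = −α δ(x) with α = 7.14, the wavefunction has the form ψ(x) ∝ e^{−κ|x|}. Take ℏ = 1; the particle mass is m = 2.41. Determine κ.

Integrating the TISE across x = 0 gives the cusp condition ψ'(0⁺) − ψ'(0⁻) = −(2mα/ℏ²)ψ(0).
With ψ ∝ e^{−κ|x|} this yields −2κ = −2mα/ℏ², so κ = mα/ℏ² = 17.21.

κ = 17.2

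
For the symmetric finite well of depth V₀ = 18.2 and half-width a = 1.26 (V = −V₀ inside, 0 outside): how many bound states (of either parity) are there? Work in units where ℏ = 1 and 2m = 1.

N = 4

Define the well-strength parameter z₀ = (a/ℏ)√(2mV₀) = 1.26 × √(2·0.5·18.2) = 5.375.
The even/odd transcendental equations gain one root per π/2 in z₀, giving N = 1 + ⌊2z₀/π⌋ = 1 + ⌊3.422⌋ = 4.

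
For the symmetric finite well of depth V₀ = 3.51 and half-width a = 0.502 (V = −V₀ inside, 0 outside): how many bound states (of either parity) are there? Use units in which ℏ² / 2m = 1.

Define the well-strength parameter z₀ = (a/ℏ)√(2mV₀) = 0.502 × √(2·0.5·3.51) = 0.9405.
A new bound state (alternating even/odd) appears each time z₀ passes a multiple of π/2, so N = ⌊2z₀/π⌋ + 1 = ⌊0.5987⌋ + 1 = 1.

N = 1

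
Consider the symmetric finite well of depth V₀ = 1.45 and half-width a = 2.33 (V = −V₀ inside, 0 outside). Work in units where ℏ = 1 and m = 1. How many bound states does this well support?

N = 3

The dimensionless depth is z₀ = a√(2mV₀)/ℏ = 2.33 × √(2.900) = 3.968.
A new bound state (alternating even/odd) appears each time z₀ passes a multiple of π/2, so N = ⌊2z₀/π⌋ + 1 = ⌊2.526⌋ + 1 = 3.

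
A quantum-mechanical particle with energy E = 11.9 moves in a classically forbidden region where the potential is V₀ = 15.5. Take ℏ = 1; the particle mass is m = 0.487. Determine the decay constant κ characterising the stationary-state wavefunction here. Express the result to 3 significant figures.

κ = 1.87

Since E < V₀ the TISE in this region is ψ'' = κ²ψ with κ = √(2m(V₀ − E))/ℏ.
κ = √(2 × 0.487 × 3.6) = 1.873.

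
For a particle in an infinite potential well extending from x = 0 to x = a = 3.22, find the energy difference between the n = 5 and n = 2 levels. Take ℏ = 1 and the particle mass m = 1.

ΔE = 9.99

E_n = n²π²ℏ²/(2ma²), so ΔE = (5² − 2²) π²ℏ²/(2ma²).
ΔE = 21 × π² / (2 × 1 × 3.22²) = 9.995.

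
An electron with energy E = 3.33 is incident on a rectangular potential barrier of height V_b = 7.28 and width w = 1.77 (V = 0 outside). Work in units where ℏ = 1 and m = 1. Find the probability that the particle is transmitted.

T = 0.000190

Since E < V_b the interior solution is evanescent with decay constant κ = √(2m(V_b − E))/ℏ = 2.811.
κw = 4.975, sinh(κw) = 72.37.
The exact tunnelling result is T⁻¹ = 1 + V_b² sinh²(κw) / [4E(V_b − E)] = 5276, so T = 0.000190.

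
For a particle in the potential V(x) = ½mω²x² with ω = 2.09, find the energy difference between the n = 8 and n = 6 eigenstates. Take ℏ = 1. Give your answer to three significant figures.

E_n = ℏω(n + ½), so ΔE = (8 − 6) ℏω = 2 × 2.09 = 4.180.

ΔE = 4.18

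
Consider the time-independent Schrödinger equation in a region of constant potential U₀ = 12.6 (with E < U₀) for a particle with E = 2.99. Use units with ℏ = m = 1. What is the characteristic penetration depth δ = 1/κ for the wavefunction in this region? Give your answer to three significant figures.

δ = 0.228

Since E < U₀ the TISE in this region is ψ'' = κ²ψ with κ = √(2m(U₀ − E))/ℏ.
κ = √(2 × 1 × 9.61) = 4.384. The penetration depth is δ = 1/κ = 0.228.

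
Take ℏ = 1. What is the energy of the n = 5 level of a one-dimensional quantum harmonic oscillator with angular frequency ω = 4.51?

E = 24.8

The oscillator eigenvalues are E_n = ℏω(n + ½), so E_5 = 4.51 × 5.5 = 24.81.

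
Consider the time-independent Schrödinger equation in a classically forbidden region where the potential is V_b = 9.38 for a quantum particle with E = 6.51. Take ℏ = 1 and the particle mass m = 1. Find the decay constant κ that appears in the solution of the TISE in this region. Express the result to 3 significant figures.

κ = 2.40

Since E < V_b the TISE in this region is ψ'' = κ²ψ with κ = √(2m(V_b − E))/ℏ.
κ = √(2 × 1 × 2.87) = 2.396.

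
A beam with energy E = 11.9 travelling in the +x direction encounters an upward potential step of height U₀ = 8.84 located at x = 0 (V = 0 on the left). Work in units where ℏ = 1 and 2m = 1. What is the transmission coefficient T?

T = 0.893

On each side the TISE gives plane waves with k = √(2m(E − V))/ℏ: k₁ = √(2·½·11.9) = 3.450, k₂ = √(2·½·3.06) = 1.749.
Matching ψ and ψ′ at x = 0 gives r = (k₁ − k₂)/(k₁ + k₂), so R = r² = 0.1070 and T = 1 − R = 0.8930.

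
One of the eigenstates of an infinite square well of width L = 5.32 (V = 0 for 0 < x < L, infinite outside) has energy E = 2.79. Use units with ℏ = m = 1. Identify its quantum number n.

n = 4

For an infinite well E_n = n²π²ℏ²/(2mL²), so n = (L/πℏ)√(2mE).
n = (5.32/π) × √(2 × 1 × 2.79) = 4.000 → n = 4.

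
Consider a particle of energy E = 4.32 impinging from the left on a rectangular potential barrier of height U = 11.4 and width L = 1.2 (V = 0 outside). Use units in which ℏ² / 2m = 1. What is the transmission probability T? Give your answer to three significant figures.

T = 0.00633

E < U: inside the barrier ψ ∝ e^{±κx} with κ = √(2m(U − E))/ℏ = 2.661.
κL = 3.193, sinh(κL) = 12.16.
Matching ψ, ψ′ at both faces gives T = [1 + U² sinh²(κL) / (4E(U − E))]⁻¹ = 1/158.1 = 0.00633.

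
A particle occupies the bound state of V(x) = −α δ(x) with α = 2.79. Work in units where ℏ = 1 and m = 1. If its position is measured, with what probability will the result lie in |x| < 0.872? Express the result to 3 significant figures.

P = 0.992

The normalised bound state is ψ = √κ e^{−κ|x|} with κ = mα/ℏ² = 2.790.
P(|x| < d) = ∫_{−d}^{d} κ e^{−2κ|x|} dx = 1 − e^{−2κd} = 1 − e^{−4.866} = 0.9923.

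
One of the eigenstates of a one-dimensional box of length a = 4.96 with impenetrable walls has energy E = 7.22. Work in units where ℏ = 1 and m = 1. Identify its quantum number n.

n = 6

From E_n = n²π²ℏ²/(2ma²) invert to n = √(2ma²E)/(πℏ).
n = (4.96/π) × √(2 × 1 × 7.22) = 6.000 → n = 6.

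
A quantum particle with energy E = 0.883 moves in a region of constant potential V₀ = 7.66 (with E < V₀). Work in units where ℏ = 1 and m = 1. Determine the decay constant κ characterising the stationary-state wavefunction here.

Since E < V₀ the TISE in this region is ψ'' = κ²ψ with κ = √(2m(V₀ − E))/ℏ.
κ = √(2 × 1 × 6.777) = 3.682.

κ = 3.68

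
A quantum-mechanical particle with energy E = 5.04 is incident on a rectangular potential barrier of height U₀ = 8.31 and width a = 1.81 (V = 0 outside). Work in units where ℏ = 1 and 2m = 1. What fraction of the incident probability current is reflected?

R = 0.995

E < U₀: inside the barrier ψ ∝ e^{±κx} with κ = √(2m(U₀ − E))/ℏ = 1.808.
κa = 3.273, sinh(κa) = 13.18.
The exact tunnelling result is T⁻¹ = 1 + U₀² sinh²(κa) / [4E(U₀ − E)] = 182.9, so T = 0.00547.
R = 1 − T = 0.995.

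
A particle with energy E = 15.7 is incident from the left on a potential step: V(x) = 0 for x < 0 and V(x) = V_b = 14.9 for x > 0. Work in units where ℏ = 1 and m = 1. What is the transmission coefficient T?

T = 0.601

On each side the TISE gives plane waves with k = √(2m(E − V))/ℏ: k₁ = √(2·1·15.7) = 5.604, k₂ = √(2·1·0.8) = 1.265.
Continuity of ψ and ψ′ at the step yields the reflection amplitude r = (k₁ − k₂)/(k₁ + k₂) = 0.6317; thus R = |r|² = 0.3990, T = 0.6010.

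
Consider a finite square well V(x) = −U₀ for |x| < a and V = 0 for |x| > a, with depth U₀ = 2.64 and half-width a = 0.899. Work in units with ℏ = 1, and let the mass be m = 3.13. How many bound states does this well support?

N = 3

The dimensionless depth is z₀ = a√(2mU₀)/ℏ = 0.899 × √(16.53) = 3.655.
A new bound state (alternating even/odd) appears each time z₀ passes a multiple of π/2, so N = ⌊2z₀/π⌋ + 1 = ⌊2.327⌋ + 1 = 3.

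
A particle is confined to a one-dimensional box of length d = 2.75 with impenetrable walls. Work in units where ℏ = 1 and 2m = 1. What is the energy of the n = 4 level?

The infinite-well eigenfunctions ψ_n = √(2/d) sin(nπx/d) vanish at both walls, giving E_n = n²π²ℏ²/(2md²).
E_4 = 4² × π² / (2 × 0.5 × 2.75²) = 20.88.

E = 20.9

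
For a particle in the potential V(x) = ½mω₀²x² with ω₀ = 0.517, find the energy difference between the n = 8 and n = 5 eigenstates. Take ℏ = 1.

ΔE = 1.55

E_n = ℏω₀(n + ½), so ΔE = (8 − 5) ℏω₀ = 3 × 0.517 = 1.551.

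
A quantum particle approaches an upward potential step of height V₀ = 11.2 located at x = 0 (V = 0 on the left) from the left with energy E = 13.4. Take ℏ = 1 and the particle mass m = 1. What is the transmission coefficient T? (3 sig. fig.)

The wavenumbers are k₁ = √(2mE)/ℏ = 5.177 on the left and k₂ = √(2m(E − V₀))/ℏ = 2.098 on the right.
Continuity of ψ and ψ′ at the step yields the reflection amplitude r = (k₁ − k₂)/(k₁ + k₂) = 0.4233; thus R = |r|² = 0.1792, T = 0.8208.

T = 0.821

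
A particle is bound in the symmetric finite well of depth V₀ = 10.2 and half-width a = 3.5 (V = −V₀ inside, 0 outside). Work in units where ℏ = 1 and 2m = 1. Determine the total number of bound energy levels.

N = 8

Define the well-strength parameter z₀ = (a/ℏ)√(2mV₀) = 3.5 × √(2·0.5·10.2) = 11.18.
The even/odd transcendental equations gain one root per π/2 in z₀, giving N = 1 + ⌊2z₀/π⌋ = 1 + ⌊7.116⌋ = 8.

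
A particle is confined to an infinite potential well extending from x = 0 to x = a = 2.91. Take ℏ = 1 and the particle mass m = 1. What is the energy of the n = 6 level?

E = 21.0

Requiring ψ(0) = ψ(a) = 0 quantises k = nπ/a, hence E_n = ℏ²k²/2m = n²π²ℏ²/(2ma²).
E_6 = 6² × π² / (2 × 1 × 2.91²) = 20.98.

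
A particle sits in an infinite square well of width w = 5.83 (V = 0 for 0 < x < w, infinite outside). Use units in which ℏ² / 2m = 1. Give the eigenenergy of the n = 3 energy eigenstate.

Requiring ψ(0) = ψ(w) = 0 quantises k = nπ/w, hence E_n = ℏ²k²/2m = n²π²ℏ²/(2mw²).
E_3 = 3² × π² / (2 × 0.5 × 5.83²) = 2.613.

E = 2.61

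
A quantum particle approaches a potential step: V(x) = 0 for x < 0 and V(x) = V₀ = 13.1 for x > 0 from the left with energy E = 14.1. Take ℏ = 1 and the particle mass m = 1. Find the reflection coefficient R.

R = 0.336

On each side the TISE gives plane waves with k = √(2m(E − V))/ℏ: k₁ = √(2·1·14.1) = 5.310, k₂ = √(2·1·1) = 1.414.
Matching ψ and ψ′ at x = 0 gives r = (k₁ − k₂)/(k₁ + k₂), so R = r² = 0.3357 and T = 1 − R = 0.6643.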